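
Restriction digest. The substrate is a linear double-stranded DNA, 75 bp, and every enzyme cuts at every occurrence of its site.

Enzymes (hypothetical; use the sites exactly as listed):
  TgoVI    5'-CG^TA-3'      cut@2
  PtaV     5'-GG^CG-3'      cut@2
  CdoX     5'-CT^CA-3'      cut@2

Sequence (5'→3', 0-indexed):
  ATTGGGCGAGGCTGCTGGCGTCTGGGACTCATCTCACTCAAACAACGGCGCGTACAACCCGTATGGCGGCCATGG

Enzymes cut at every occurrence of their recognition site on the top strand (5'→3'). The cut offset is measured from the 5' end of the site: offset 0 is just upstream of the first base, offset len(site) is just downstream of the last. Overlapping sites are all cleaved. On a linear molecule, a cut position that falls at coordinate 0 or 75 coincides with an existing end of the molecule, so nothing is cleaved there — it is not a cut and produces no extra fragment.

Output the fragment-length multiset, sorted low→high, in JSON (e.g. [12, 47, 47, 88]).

Per-enzyme occurrences:
  TgoVI CGTA/2: at [50, 59] ⇒ [52, 61]
  PtaV GGCG/2: at [4, 16, 46, 64] ⇒ [6, 18, 48, 66]
  CdoX CTCA/2: at [27, 32, 36] ⇒ [29, 34, 38]

All cut coordinates (distinct, sorted): [6, 18, 29, 34, 38, 48, 52, 61, 66]

Fragment lengths:
  [0,6): 6 bp
  [6,18): 12 bp
  [18,29): 11 bp
  [29,34): 5 bp
  [34,38): 4 bp
  [38,48): 10 bp
  [48,52): 4 bp
  [52,61): 9 bp
  [61,66): 5 bp
  [66,75): 9 bp

[4,4,5,5,6,9,9,10,11,12]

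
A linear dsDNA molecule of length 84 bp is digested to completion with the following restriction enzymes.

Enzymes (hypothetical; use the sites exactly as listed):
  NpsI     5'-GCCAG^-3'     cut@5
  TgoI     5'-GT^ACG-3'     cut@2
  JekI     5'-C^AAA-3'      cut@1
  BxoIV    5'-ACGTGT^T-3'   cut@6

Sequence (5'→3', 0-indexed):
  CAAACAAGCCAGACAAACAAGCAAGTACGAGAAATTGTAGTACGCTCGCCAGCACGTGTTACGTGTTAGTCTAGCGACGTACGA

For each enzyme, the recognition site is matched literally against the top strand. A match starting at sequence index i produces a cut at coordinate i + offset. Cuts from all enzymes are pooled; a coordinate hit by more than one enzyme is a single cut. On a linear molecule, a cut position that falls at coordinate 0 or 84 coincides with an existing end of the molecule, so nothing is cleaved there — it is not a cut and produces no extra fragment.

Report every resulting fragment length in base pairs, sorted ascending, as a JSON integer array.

[1,2,4,7,7,11,11,12,14,15]

Scan for sites:
  NpsI GCCAG/5: at [7, 47] ⇒ [12, 52]
  TgoI GTACG/2: at [24, 39, 78] ⇒ [26, 41, 80]
  JekI CAAA/1: at [0, 13] ⇒ [1, 14]
  BxoIV ACGTGTT/6: at [53, 60] ⇒ [59, 66]

All cut coordinates (distinct, sorted): [1, 12, 14, 26, 41, 52, 59, 66, 80]

Fragment lengths:
  [0,1): 1 bp
  [1,12): 11 bp
  [12,14): 2 bp
  [14,26): 12 bp
  [26,41): 15 bp
  [41,52): 11 bp
  [52,59): 7 bp
  [59,66): 7 bp
  [66,80): 14 bp
  [80,84): 4 bp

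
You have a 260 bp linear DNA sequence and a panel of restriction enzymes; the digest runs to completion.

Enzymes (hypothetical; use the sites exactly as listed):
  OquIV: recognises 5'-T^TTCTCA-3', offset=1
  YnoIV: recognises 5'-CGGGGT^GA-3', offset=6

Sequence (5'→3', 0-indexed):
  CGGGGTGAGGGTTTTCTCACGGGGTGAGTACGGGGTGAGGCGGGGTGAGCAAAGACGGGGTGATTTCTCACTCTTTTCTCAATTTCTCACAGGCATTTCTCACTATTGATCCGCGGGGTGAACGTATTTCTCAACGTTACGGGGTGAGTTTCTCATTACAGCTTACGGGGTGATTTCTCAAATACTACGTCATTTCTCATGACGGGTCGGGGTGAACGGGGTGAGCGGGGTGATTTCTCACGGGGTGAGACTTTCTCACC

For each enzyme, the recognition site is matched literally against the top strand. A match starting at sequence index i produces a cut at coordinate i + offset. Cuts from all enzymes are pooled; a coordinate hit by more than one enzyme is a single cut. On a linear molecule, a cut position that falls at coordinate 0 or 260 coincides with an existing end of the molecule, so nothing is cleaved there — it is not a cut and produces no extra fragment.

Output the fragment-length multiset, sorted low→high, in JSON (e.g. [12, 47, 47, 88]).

Site scan:
  OquIV (TTTCTCA, off=1): starts [12, 63, 74, 82, 95, 126, 148, 173, 192, 233, 251] → cuts [13, 64, 75, 83, 96, 127, 149, 174, 193, 234, 252]
  YnoIV (CGGGGTGA, off=6): starts [0, 19, 30, 40, 55, 113, 139, 165, 207, 216, 225, 240] → cuts [6, 25, 36, 46, 61, 119, 145, 171, 213, 222, 231, 246]

Pooled cuts: [6, 13, 25, 36, 46, 61, 64, 75, 83, 96, 119, 127, 145, 149, 171, 174, 193, 213, 222, 231, 234, 246, 252]

Fragments:
  [0,6): 6 bp
  [6,13): 7 bp
  [13,25): 12 bp
  [25,36): 11 bp
  [36,46): 10 bp
  [46,61): 15 bp
  [61,64): 3 bp
  [64,75): 11 bp
  [75,83): 8 bp
  [83,96): 13 bp
  [96,119): 23 bp
  [119,127): 8 bp
  [127,145): 18 bp
  [145,149): 4 bp
  [149,171): 22 bp
  [171,174): 3 bp
  [174,193): 19 bp
  [193,213): 20 bp
  [213,222): 9 bp
  [222,231): 9 bp
  [231,234): 3 bp
  [234,246): 12 bp
  [246,252): 6 bp
  [252,260): 8 bp

[3,3,3,4,6,6,7,8,8,8,9,9,10,11,11,12,12,13,15,18,19,20,22,23]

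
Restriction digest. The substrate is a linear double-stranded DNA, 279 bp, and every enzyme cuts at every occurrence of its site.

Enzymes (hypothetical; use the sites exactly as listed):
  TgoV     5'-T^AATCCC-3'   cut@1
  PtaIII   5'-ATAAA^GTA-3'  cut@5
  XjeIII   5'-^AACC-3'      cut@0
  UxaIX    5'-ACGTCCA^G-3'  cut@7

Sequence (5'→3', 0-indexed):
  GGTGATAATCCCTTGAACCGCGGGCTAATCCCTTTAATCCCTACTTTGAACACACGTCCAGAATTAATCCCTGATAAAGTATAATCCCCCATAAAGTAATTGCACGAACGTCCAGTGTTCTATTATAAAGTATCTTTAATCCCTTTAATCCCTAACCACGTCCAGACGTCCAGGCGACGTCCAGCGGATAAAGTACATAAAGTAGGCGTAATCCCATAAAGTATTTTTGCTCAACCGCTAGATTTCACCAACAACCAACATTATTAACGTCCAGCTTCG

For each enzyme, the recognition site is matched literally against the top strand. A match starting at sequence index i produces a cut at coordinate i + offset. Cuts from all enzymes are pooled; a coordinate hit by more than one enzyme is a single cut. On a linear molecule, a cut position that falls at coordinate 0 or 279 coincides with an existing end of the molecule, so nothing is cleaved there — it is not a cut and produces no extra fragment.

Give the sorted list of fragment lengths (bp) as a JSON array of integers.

Site scan:
  TgoV (TAATCCC, off=1): starts [5, 25, 34, 64, 81, 136, 145, 208] → cuts [6, 26, 35, 65, 82, 137, 146, 209]
  PtaIII (ATAAAGTA, off=5): starts [73, 90, 124, 187, 196, 215] → cuts [78, 95, 129, 192, 201, 220]
  XjeIII (AACC, off=0): starts [15, 153, 232, 252] → cuts [15, 153, 232, 252]
  UxaIX (ACGTCCAG, off=7): starts [53, 107, 157, 165, 176, 266] → cuts [60, 114, 164, 172, 183, 273]

All cut coordinates (distinct, sorted): [6, 15, 26, 35, 60, 65, 78, 82, 95, 114, 129, 137, 146, 153, 164, 172, 183, 192, 201, 209, 220, 232, 252, 273]

Fragment lengths:
  [0,6): 6 bp
  [6,15): 9 bp
  [15,26): 11 bp
  [26,35): 9 bp
  [35,60): 25 bp
  [60,65): 5 bp
  [65,78): 13 bp
  [78,82): 4 bp
  [82,95): 13 bp
  [95,114): 19 bp
  [114,129): 15 bp
  [129,137): 8 bp
  [137,146): 9 bp
  [146,153): 7 bp
  [153,164): 11 bp
  [164,172): 8 bp
  [172,183): 11 bp
  [183,192): 9 bp
  [192,201): 9 bp
  [201,209): 8 bp
  [209,220): 11 bp
  [220,232): 12 bp
  [232,252): 20 bp
  [252,273): 21 bp
  [273,279): 6 bp

[4,5,6,6,7,8,8,8,9,9,9,9,9,11,11,11,11,12,13,13,15,19,20,21,25]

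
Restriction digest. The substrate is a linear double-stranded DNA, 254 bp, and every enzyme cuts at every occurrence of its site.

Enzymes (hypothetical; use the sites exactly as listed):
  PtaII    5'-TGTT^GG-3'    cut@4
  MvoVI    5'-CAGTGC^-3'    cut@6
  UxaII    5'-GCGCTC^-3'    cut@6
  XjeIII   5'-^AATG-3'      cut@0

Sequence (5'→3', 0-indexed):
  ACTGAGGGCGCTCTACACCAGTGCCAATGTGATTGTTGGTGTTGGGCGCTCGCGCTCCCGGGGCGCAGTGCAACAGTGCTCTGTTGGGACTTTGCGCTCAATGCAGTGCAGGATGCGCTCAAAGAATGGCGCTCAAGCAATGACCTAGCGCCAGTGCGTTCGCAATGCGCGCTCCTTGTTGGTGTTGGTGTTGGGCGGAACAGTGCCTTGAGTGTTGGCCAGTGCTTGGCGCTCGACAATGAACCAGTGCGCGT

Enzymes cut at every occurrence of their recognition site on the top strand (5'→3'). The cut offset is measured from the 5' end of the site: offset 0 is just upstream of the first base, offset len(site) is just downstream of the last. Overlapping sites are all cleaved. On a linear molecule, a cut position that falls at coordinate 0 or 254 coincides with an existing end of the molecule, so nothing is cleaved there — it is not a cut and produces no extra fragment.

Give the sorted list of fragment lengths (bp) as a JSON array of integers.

[1,3,4,4,4,6,6,6,6,6,6,6,8,8,9,9,10,10,10,11,11,11,12,13,13,14,14,14,19]

Per-enzyme occurrences:
  PtaII TGTTGG/4: at [33, 39, 81, 176, 182, 188, 212] ⇒ [37, 43, 85, 180, 186, 192, 216]
  MvoVI CAGTGC/6: at [18, 65, 73, 103, 151, 200, 219, 244] ⇒ [24, 71, 79, 109, 157, 206, 225, 250]
  UxaII GCGCTC/6: at [7, 45, 51, 93, 114, 128, 168, 228] ⇒ [13, 51, 57, 99, 120, 134, 174, 234]
  XjeIII AATG/0: at [25, 99, 124, 138, 163, 237] ⇒ [25, 99, 124, 138, 163, 237]

All cut coordinates (distinct, sorted): [13, 24, 25, 37, 43, 51, 57, 71, 79, 85, 99, 109, 120, 124, 134, 138, 157, 163, 174, 180, 186, 192, 206, 216, 225, 234, 237, 250]

Fragments:
  [0,13): 13 bp
  [13,24): 11 bp
  [24,25): 1 bp
  [25,37): 12 bp
  [37,43): 6 bp
  [43,51): 8 bp
  [51,57): 6 bp
  [57,71): 14 bp
  [71,79): 8 bp
  [79,85): 6 bp
  [85,99): 14 bp
  [99,109): 10 bp
  [109,120): 11 bp
  [120,124): 4 bp
  [124,134): 10 bp
  [134,138): 4 bp
  [138,157): 19 bp
  [157,163): 6 bp
  [163,174): 11 bp
  [174,180): 6 bp
  [180,186): 6 bp
  [186,192): 6 bp
  [192,206): 14 bp
  [206,216): 10 bp
  [216,225): 9 bp
  [225,234): 9 bp
  [234,237): 3 bp
  [237,250): 13 bp
  [250,254): 4 bp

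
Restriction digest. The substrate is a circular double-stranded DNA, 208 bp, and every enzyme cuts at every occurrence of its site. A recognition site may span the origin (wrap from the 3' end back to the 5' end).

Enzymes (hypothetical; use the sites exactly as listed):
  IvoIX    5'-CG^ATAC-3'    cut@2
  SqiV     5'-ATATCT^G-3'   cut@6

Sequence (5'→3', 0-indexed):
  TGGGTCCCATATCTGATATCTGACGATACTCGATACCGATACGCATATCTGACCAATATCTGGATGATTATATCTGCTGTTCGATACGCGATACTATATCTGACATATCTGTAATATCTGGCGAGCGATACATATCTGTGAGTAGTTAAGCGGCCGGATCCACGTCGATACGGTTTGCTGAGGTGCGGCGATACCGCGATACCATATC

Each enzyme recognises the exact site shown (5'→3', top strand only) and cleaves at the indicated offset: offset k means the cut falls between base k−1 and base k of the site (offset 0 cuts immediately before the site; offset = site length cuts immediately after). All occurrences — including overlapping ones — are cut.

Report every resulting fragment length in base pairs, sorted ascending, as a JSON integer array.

[4,6,7,7,7,8,8,8,9,9,10,11,11,11,12,13,14,23,30]

Site scan:
  IvoIX CGATAC/2: at [23, 30, 36, 81, 88, 125, 165, 188, 196] ⇒ [25, 32, 38, 83, 90, 127, 167, 190, 198]
  SqiV ATATCTG/6: at [8, 15, 44, 55, 69, 95, 104, 113, 131, 203] ⇒ [1, 14, 21, 50, 61, 75, 101, 110, 119, 137]

Pooled cuts: [1, 14, 21, 25, 32, 38, 50, 61, 75, 83, 90, 101, 110, 119, 127, 137, 167, 190, 198]

Fragments:
  1→14: 13 bp
  14→21: 7 bp
  21→25: 4 bp
  25→32: 7 bp
  32→38: 6 bp
  38→50: 12 bp
  50→61: 11 bp
  61→75: 14 bp
  75→83: 8 bp
  83→90: 7 bp
  90→101: 11 bp
  101→110: 9 bp
  110→119: 9 bp
  119→127: 8 bp
  127→137: 10 bp
  137→167: 30 bp
  167→190: 23 bp
  190→198: 8 bp
  198→1 (wrap): 208-198+1 = 11 bp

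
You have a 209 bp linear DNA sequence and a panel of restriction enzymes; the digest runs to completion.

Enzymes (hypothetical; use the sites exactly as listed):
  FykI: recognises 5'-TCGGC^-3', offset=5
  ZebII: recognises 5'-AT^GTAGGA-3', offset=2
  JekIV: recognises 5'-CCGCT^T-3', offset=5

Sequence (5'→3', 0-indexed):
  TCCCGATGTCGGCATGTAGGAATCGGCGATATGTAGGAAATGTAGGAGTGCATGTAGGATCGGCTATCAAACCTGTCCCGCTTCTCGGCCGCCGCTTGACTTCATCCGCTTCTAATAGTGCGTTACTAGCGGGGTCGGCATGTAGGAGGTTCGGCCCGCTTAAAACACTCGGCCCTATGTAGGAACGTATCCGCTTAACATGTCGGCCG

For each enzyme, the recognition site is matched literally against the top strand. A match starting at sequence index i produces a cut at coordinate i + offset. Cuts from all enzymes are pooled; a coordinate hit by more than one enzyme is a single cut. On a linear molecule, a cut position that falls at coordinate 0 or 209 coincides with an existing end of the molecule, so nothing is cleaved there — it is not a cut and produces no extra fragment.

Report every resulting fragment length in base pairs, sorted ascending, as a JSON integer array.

Scan for sites:
  FykI (TCGGC, off=5): starts [8, 22, 59, 84, 134, 150, 168, 202] → cuts [13, 27, 64, 89, 139, 155, 173, 207]
  ZebII (ATGTAGGA, off=2): starts [13, 30, 39, 51, 139, 176] → cuts [15, 32, 41, 53, 141, 178]
  JekIV (CCGCTT, off=5): starts [77, 91, 105, 155, 190] → cuts [82, 96, 110, 160, 195]

Pooled cuts: [13, 15, 27, 32, 41, 53, 64, 82, 89, 96, 110, 139, 141, 155, 160, 173, 178, 195, 207]

Fragment lengths:
  [0,13): 13 bp
  [13,15): 2 bp
  [15,27): 12 bp
  [27,32): 5 bp
  [32,41): 9 bp
  [41,53): 12 bp
  [53,64): 11 bp
  [64,82): 18 bp
  [82,89): 7 bp
  [89,96): 7 bp
  [96,110): 14 bp
  [110,139): 29 bp
  [139,141): 2 bp
  [141,155): 14 bp
  [155,160): 5 bp
  [160,173): 13 bp
  [173,178): 5 bp
  [178,195): 17 bp
  [195,207): 12 bp
  [207,209): 2 bp

[2,2,2,5,5,5,7,7,9,11,12,12,12,13,13,14,14,17,18,29]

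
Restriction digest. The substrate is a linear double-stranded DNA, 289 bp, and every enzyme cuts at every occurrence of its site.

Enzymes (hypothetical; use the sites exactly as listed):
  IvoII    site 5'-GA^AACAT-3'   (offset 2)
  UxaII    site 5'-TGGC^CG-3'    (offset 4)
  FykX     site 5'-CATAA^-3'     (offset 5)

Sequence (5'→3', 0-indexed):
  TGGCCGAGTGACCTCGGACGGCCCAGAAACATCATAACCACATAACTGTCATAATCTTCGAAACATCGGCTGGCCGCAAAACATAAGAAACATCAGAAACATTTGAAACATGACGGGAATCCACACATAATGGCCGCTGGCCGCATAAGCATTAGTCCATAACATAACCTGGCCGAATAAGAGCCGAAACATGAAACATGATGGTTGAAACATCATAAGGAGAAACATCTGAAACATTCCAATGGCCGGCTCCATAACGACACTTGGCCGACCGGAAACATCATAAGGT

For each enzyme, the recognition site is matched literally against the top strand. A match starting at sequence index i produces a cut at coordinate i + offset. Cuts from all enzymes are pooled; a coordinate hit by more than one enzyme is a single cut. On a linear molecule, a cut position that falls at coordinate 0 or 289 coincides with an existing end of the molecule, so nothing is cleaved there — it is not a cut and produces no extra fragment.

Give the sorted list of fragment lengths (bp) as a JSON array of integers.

[2,3,4,4,5,5,6,7,7,7,7,8,8,9,9,9,9,10,10,10,11,11,12,13,14,14,14,14,23,24]

Site scan:
  IvoII GAAACAT/2: at [25, 59, 86, 95, 104, 185, 192, 206, 221, 230, 274] ⇒ [27, 61, 88, 97, 106, 187, 194, 208, 223, 232, 276]
  UxaII TGGCCG/4: at [0, 70, 130, 137, 169, 242, 264] ⇒ [4, 74, 134, 141, 173, 246, 268]
  FykX CATAA/5: at [32, 40, 49, 81, 125, 143, 157, 162, 213, 252, 281] ⇒ [37, 45, 54, 86, 130, 148, 162, 167, 218, 257, 286]

Pooled cuts: [4, 27, 37, 45, 54, 61, 74, 86, 88, 97, 106, 130, 134, 141, 148, 162, 167, 173, 187, 194, 208, 218, 223, 232, 246, 257, 268, 276, 286]

Fragments:
  [0,4): 4 bp
  [4,27): 23 bp
  [27,37): 10 bp
  [37,45): 8 bp
  [45,54): 9 bp
  [54,61): 7 bp
  [61,74): 13 bp
  [74,86): 12 bp
  [86,88): 2 bp
  [88,97): 9 bp
  [97,106): 9 bp
  [106,130): 24 bp
  [130,134): 4 bp
  [134,141): 7 bp
  [141,148): 7 bp
  [148,162): 14 bp
  [162,167): 5 bp
  [167,173): 6 bp
  [173,187): 14 bp
  [187,194): 7 bp
  [194,208): 14 bp
  [208,218): 10 bp
  [218,223): 5 bp
  [223,232): 9 bp
  [232,246): 14 bp
  [246,257): 11 bp
  [257,268): 11 bp
  [268,276): 8 bp
  [276,286): 10 bp
  [286,289): 3 bp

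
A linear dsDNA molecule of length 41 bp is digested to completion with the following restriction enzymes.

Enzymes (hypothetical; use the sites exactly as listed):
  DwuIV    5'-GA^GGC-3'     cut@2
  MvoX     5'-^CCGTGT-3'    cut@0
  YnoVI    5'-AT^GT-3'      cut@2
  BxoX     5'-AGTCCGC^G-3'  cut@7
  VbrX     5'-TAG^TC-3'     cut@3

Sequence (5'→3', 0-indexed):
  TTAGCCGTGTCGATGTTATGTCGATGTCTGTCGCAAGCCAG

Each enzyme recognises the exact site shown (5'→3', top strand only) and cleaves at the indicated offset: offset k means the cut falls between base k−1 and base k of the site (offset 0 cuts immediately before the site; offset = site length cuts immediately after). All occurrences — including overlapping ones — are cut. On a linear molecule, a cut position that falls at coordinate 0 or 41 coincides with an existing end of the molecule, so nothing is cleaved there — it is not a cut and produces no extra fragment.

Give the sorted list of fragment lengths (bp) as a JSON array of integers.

Scan for sites:
  DwuIV (GAGGC, off=2): no sites
  MvoX (CCGTGT, off=0): starts [4] → cuts [4]
  YnoVI (ATGT, off=2): starts [12, 17, 23] → cuts [14, 19, 25]
  BxoX (AGTCCGCG, off=7): no sites
  VbrX (TAGTC, off=3): no sites

All cut coordinates (distinct, sorted): [4, 14, 19, 25]

Fragments:
  [0,4): 4 bp
  [4,14): 10 bp
  [14,19): 5 bp
  [19,25): 6 bp
  [25,41): 16 bp

[4,5,6,10,16]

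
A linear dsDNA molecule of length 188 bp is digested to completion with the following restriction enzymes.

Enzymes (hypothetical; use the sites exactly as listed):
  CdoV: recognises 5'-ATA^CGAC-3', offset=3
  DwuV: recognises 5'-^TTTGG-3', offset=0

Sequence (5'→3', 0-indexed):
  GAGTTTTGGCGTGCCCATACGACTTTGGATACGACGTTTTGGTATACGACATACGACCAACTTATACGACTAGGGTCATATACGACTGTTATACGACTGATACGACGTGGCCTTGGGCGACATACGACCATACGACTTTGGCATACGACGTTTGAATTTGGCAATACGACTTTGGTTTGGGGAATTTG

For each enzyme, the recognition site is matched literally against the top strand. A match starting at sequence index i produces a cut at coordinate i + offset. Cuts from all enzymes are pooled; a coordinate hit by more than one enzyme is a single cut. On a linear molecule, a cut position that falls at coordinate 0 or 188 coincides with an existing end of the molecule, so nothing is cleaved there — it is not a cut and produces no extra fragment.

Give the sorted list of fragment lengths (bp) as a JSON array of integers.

Per-enzyme occurrences:
  CdoV (ATACGAC, off=3): starts [16, 28, 43, 50, 63, 79, 90, 99, 121, 129, 142, 163] → cuts [19, 31, 46, 53, 66, 82, 93, 102, 124, 132, 145, 166]
  DwuV (TTTGG, off=0): starts [4, 23, 37, 136, 156, 170, 175] → cuts [4, 23, 37, 136, 156, 170, 175]

Pooled cuts: [4, 19, 23, 31, 37, 46, 53, 66, 82, 93, 102, 124, 132, 136, 145, 156, 166, 170, 175]

Fragment lengths:
  [0,4): 4 bp
  [4,19): 15 bp
  [19,23): 4 bp
  [23,31): 8 bp
  [31,37): 6 bp
  [37,46): 9 bp
  [46,53): 7 bp
  [53,66): 13 bp
  [66,82): 16 bp
  [82,93): 11 bp
  [93,102): 9 bp
  [102,124): 22 bp
  [124,132): 8 bp
  [132,136): 4 bp
  [136,145): 9 bp
  [145,156): 11 bp
  [156,166): 10 bp
  [166,170): 4 bp
  [170,175): 5 bp
  [175,188): 13 bp

[4,4,4,4,5,6,7,8,8,9,9,9,10,11,11,13,13,15,16,22]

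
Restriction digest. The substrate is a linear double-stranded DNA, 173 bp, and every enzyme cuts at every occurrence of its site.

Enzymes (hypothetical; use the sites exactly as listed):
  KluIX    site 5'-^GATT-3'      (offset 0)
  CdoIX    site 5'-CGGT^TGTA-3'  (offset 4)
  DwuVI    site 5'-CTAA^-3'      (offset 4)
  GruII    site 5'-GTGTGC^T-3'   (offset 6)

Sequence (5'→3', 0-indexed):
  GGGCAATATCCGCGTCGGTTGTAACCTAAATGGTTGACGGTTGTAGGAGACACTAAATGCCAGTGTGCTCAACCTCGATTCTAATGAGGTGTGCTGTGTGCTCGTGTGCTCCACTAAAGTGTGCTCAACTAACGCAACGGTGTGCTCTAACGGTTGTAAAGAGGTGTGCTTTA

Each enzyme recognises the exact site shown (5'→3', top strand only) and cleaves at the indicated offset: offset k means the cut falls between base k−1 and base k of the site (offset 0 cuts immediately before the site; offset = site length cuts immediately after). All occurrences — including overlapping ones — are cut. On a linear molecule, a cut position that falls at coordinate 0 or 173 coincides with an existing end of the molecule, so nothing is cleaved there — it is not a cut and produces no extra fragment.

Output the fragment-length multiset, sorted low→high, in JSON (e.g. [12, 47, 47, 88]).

Site scan:
  KluIX (GATT, off=0): starts [76] → cuts [76]
  CdoIX (CGGTTGTA, off=4): starts [15, 37, 150] → cuts [19, 41, 154]
  DwuVI (CTAA, off=4): starts [25, 52, 80, 113, 128, 146] → cuts [29, 56, 84, 117, 132, 150]
  GruII (GTGTGCT, off=6): starts [62, 88, 95, 103, 118, 139, 163] → cuts [68, 94, 101, 109, 124, 145, 169]

Pooled cuts: [19, 29, 41, 56, 68, 76, 84, 94, 101, 109, 117, 124, 132, 145, 150, 154, 169]

Fragment lengths:
  [0,19): 19 bp
  [19,29): 10 bp
  [29,41): 12 bp
  [41,56): 15 bp
  [56,68): 12 bp
  [68,76): 8 bp
  [76,84): 8 bp
  [84,94): 10 bp
  [94,101): 7 bp
  [101,109): 8 bp
  [109,117): 8 bp
  [117,124): 7 bp
  [124,132): 8 bp
  [132,145): 13 bp
  [145,150): 5 bp
  [150,154): 4 bp
  [154,169): 15 bp
  [169,173): 4 bp

[4,4,5,7,7,8,8,8,8,8,10,10,12,12,13,15,15,19]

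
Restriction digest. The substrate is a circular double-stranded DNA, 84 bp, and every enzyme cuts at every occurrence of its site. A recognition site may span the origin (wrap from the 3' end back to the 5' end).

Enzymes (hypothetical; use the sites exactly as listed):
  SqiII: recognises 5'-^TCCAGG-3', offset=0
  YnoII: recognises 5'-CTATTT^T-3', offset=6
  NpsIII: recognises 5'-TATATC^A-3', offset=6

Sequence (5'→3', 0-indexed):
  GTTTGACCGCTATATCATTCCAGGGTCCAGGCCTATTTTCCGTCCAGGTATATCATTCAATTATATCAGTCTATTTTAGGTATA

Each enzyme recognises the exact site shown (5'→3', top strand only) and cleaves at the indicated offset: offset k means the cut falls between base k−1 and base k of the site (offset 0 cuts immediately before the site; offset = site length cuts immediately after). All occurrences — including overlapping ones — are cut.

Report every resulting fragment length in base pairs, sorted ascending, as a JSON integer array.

Site scan:
  SqiII TCCAGG/0: at [18, 25, 42] ⇒ [18, 25, 42]
  YnoII CTATTTT/6: at [32, 70] ⇒ [38, 76]
  NpsIII TATATCA/6: at [10, 48, 61] ⇒ [16, 54, 67]

Pooled cuts: [16, 18, 25, 38, 42, 54, 67, 76]

Fragment lengths:
  16→18: 2 bp
  18→25: 7 bp
  25→38: 13 bp
  38→42: 4 bp
  42→54: 12 bp
  54→67: 13 bp
  67→76: 9 bp
  76→16 (wrap): 84-76+16 = 24 bp

[2,4,7,9,12,13,13,24]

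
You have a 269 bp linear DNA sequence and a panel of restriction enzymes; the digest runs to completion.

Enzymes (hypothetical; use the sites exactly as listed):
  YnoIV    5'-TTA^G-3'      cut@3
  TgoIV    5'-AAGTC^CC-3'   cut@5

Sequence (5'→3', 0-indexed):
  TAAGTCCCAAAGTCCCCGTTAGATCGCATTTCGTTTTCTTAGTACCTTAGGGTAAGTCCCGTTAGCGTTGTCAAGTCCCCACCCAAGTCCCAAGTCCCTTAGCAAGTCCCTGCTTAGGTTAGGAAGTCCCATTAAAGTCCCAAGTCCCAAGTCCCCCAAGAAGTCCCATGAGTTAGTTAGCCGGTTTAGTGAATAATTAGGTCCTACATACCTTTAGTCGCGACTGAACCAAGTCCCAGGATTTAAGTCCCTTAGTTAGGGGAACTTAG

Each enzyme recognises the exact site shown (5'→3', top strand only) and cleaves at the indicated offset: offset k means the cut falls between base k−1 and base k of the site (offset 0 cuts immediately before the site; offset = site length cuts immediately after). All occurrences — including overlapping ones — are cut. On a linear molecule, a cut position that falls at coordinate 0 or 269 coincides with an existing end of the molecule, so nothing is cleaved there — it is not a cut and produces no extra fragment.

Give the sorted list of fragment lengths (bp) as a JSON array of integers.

[1,4,4,5,5,5,6,6,7,7,7,7,7,7,8,8,8,9,9,10,10,11,11,12,12,13,14,17,19,20]

Site scan:
  YnoIV TTAG/3: at [18, 38, 46, 61, 98, 113, 118, 172, 176, 185, 196, 213, 251, 255, 265] ⇒ [21, 41, 49, 64, 101, 116, 121, 175, 179, 188, 199, 216, 254, 258, 268]
  TgoIV AAGTCCC/5: at [1, 9, 53, 72, 84, 91, 103, 123, 134, 141, 148, 160, 230, 244] ⇒ [6, 14, 58, 77, 89, 96, 108, 128, 139, 146, 153, 165, 235, 249]

Pooled cuts: [6, 14, 21, 41, 49, 58, 64, 77, 89, 96, 101, 108, 116, 121, 128, 139, 146, 153, 165, 175, 179, 188, 199, 216, 235, 249, 254, 258, 268]

Fragments:
  [0,6): 6 bp
  [6,14): 8 bp
  [14,21): 7 bp
  [21,41): 20 bp
  [41,49): 8 bp
  [49,58): 9 bp
  [58,64): 6 bp
  [64,77): 13 bp
  [77,89): 12 bp
  [89,96): 7 bp
  [96,101): 5 bp
  [101,108): 7 bp
  [108,116): 8 bp
  [116,121): 5 bp
  [121,128): 7 bp
  [128,139): 11 bp
  [139,146): 7 bp
  [146,153): 7 bp
  [153,165): 12 bp
  [165,175): 10 bp
  [175,179): 4 bp
  [179,188): 9 bp
  [188,199): 11 bp
  [199,216): 17 bp
  [216,235): 19 bp
  [235,249): 14 bp
  [249,254): 5 bp
  [254,258): 4 bp
  [258,268): 10 bp
  [268,269): 1 bp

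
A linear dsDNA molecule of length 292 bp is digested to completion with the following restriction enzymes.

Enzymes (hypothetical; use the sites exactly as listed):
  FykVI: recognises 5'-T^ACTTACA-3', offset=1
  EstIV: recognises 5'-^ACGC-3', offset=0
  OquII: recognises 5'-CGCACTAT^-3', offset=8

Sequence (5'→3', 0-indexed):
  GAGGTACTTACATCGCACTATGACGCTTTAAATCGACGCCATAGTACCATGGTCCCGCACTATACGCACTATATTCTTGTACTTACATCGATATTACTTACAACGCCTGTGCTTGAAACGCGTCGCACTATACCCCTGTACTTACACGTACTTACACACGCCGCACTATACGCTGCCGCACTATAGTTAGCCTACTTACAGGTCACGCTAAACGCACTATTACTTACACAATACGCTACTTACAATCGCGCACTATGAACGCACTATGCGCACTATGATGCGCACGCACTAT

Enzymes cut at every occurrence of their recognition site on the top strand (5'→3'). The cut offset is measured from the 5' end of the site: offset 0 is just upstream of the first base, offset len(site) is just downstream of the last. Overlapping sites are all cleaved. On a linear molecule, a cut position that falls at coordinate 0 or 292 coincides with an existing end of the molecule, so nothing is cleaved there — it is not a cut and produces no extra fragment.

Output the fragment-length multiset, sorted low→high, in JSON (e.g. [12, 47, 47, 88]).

Scan for sites:
  FykVI (TACTTACA, off=1): starts [4, 79, 94, 138, 148, 192, 220, 236] → cuts [5, 80, 95, 139, 149, 193, 221, 237]
  EstIV (ACGC, off=0): starts [22, 35, 63, 102, 117, 157, 169, 204, 211, 232, 258, 283] → cuts [22, 35, 63, 102, 117, 157, 169, 204, 211, 232, 258, 283]
  OquII (CGCACTAT, off=8): starts [13, 55, 64, 123, 161, 176, 212, 248, 259, 268, 284] → cuts [21, 63, 72, 131, 169, 184, 220, 256, 267, 276] (position 292 is a terminus of the linear molecule — no cut)

Pooled cuts: [5, 21, 22, 35, 63, 72, 80, 95, 102, 117, 131, 139, 149, 157, 169, 184, 193, 204, 211, 220, 221, 232, 237, 256, 258, 267, 276, 283]

Fragment lengths:
  [0,5): 5 bp
  [5,21): 16 bp
  [21,22): 1 bp
  [22,35): 13 bp
  [35,63): 28 bp
  [63,72): 9 bp
  [72,80): 8 bp
  [80,95): 15 bp
  [95,102): 7 bp
  [102,117): 15 bp
  [117,131): 14 bp
  [131,139): 8 bp
  [139,149): 10 bp
  [149,157): 8 bp
  [157,169): 12 bp
  [169,184): 15 bp
  [184,193): 9 bp
  [193,204): 11 bp
  [204,211): 7 bp
  [211,220): 9 bp
  [220,221): 1 bp
  [221,232): 11 bp
  [232,237): 5 bp
  [237,256): 19 bp
  [256,258): 2 bp
  [258,267): 9 bp
  [267,276): 9 bp
  [276,283): 7 bp
  [283,292): 9 bp

[1,1,2,5,5,7,7,7,8,8,8,9,9,9,9,9,9,10,11,11,12,13,14,15,15,15,16,19,28]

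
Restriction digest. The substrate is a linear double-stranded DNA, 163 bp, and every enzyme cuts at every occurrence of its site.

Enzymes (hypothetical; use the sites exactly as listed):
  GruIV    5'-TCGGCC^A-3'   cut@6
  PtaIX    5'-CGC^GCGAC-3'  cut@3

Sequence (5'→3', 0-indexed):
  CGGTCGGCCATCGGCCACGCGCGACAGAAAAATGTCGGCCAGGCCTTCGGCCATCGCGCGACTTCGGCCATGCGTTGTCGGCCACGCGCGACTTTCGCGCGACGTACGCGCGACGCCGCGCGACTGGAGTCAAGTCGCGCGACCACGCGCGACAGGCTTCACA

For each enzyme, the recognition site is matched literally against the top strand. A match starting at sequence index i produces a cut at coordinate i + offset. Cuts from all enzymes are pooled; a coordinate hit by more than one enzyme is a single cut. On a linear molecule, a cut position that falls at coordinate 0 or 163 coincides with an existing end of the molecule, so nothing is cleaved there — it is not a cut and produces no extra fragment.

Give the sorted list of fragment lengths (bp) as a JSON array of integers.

[4,4,5,7,9,10,10,11,11,12,12,14,15,19,20]

Scan for sites:
  GruIV (TCGGCCA, off=6): starts [3, 10, 34, 46, 63, 77] → cuts [9, 16, 40, 52, 69, 83]
  PtaIX (CGCGCGAC, off=3): starts [17, 54, 84, 95, 106, 116, 135, 145] → cuts [20, 57, 87, 98, 109, 119, 138, 148]

Pooled cuts: [9, 16, 20, 40, 52, 57, 69, 83, 87, 98, 109, 119, 138, 148]

Fragment lengths:
  [0,9): 9 bp
  [9,16): 7 bp
  [16,20): 4 bp
  [20,40): 20 bp
  [40,52): 12 bp
  [52,57): 5 bp
  [57,69): 12 bp
  [69,83): 14 bp
  [83,87): 4 bp
  [87,98): 11 bp
  [98,109): 11 bp
  [109,119): 10 bp
  [119,138): 19 bp
  [138,148): 10 bp
  [148,163): 15 bp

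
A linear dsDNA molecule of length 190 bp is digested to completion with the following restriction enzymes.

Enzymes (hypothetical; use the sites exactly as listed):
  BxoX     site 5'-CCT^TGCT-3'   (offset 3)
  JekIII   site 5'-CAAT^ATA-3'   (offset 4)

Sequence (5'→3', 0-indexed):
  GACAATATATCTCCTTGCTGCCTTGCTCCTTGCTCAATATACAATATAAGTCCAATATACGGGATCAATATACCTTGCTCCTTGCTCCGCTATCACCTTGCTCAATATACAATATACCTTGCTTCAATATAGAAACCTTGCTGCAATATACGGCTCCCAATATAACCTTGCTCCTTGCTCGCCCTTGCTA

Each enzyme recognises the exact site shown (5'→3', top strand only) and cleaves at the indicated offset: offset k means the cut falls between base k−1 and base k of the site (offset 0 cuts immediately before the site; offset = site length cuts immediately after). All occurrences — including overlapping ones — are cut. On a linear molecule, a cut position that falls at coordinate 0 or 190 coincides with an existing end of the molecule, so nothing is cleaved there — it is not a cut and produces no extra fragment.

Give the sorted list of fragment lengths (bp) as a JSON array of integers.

[5,6,6,6,7,7,7,7,7,7,8,8,8,9,9,9,10,10,11,13,14,16]

Per-enzyme occurrences:
  BxoX (CCTTGCT, off=3): starts [12, 20, 27, 72, 79, 95, 116, 135, 165, 172, 182] → cuts [15, 23, 30, 75, 82, 98, 119, 138, 168, 175, 185]
  JekIII (CAATATA, off=4): starts [2, 34, 41, 52, 65, 102, 109, 124, 143, 157] → cuts [6, 38, 45, 56, 69, 106, 113, 128, 147, 161]

All cut coordinates (distinct, sorted): [6, 15, 23, 30, 38, 45, 56, 69, 75, 82, 98, 106, 113, 119, 128, 138, 147, 161, 168, 175, 185]

Fragment lengths:
  [0,6): 6 bp
  [6,15): 9 bp
  [15,23): 8 bp
  [23,30): 7 bp
  [30,38): 8 bp
  [38,45): 7 bp
  [45,56): 11 bp
  [56,69): 13 bp
  [69,75): 6 bp
  [75,82): 7 bp
  [82,98): 16 bp
  [98,106): 8 bp
  [106,113): 7 bp
  [113,119): 6 bp
  [119,128): 9 bp
  [128,138): 10 bp
  [138,147): 9 bp
  [147,161): 14 bp
  [161,168): 7 bp
  [168,175): 7 bp
  [175,185): 10 bp
  [185,190): 5 bp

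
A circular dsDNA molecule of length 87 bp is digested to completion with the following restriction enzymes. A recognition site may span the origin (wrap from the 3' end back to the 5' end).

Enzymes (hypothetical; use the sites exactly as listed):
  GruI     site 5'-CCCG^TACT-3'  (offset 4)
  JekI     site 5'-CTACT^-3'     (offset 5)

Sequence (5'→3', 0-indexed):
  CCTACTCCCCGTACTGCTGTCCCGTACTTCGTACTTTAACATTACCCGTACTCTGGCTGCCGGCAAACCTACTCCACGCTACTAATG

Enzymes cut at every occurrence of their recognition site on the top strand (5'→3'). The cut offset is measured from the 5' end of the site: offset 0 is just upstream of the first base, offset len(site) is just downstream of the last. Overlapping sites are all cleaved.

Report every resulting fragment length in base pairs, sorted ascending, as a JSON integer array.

Scan for sites:
  GruI (CCCGTACT, off=4): starts [7, 20, 44] → cuts [11, 24, 48]
  JekI (CTACT, off=5): starts [1, 68, 78] → cuts [6, 73, 83]

All cut coordinates (distinct, sorted): [6, 11, 24, 48, 73, 83]

Fragment lengths:
  6→11: 5 bp
  11→24: 13 bp
  24→48: 24 bp
  48→73: 25 bp
  73→83: 10 bp
  83→6 (wrap): 87-83+6 = 10 bp

[5,10,10,13,24,25]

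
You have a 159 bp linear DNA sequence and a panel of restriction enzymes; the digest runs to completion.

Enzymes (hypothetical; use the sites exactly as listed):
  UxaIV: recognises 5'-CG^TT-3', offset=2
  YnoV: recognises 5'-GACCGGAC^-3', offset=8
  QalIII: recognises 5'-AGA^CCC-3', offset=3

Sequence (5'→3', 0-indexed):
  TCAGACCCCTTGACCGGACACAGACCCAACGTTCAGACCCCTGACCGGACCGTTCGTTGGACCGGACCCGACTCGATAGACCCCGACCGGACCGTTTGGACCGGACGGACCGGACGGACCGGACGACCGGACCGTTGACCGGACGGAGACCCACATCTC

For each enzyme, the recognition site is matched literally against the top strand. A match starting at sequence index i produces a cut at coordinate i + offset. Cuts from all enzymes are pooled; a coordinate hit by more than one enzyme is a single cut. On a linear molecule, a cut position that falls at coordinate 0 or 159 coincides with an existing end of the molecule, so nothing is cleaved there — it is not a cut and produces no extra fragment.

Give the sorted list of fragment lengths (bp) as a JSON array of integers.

[2,2,2,4,5,5,5,6,7,8,9,9,10,10,11,12,12,13,13,14]

Per-enzyme occurrences:
  UxaIV CGTT/2: at [29, 50, 54, 92, 132] ⇒ [31, 52, 56, 94, 134]
  YnoV GACCGGAC/8: at [11, 42, 59, 84, 98, 107, 116, 124, 136] ⇒ [19, 50, 67, 92, 106, 115, 124, 132, 144]
  QalIII AGACCC/3: at [2, 21, 34, 77, 146] ⇒ [5, 24, 37, 80, 149]

Pooled cuts: [5, 19, 24, 31, 37, 50, 52, 56, 67, 80, 92, 94, 106, 115, 124, 132, 134, 144, 149]

Fragment lengths:
  [0,5): 5 bp
  [5,19): 14 bp
  [19,24): 5 bp
  [24,31): 7 bp
  [31,37): 6 bp
  [37,50): 13 bp
  [50,52): 2 bp
  [52,56): 4 bp
  [56,67): 11 bp
  [67,80): 13 bp
  [80,92): 12 bp
  [92,94): 2 bp
  [94,106): 12 bp
  [106,115): 9 bp
  [115,124): 9 bp
  [124,132): 8 bp
  [132,134): 2 bp
  [134,144): 10 bp
  [144,149): 5 bp
  [149,159): 10 bp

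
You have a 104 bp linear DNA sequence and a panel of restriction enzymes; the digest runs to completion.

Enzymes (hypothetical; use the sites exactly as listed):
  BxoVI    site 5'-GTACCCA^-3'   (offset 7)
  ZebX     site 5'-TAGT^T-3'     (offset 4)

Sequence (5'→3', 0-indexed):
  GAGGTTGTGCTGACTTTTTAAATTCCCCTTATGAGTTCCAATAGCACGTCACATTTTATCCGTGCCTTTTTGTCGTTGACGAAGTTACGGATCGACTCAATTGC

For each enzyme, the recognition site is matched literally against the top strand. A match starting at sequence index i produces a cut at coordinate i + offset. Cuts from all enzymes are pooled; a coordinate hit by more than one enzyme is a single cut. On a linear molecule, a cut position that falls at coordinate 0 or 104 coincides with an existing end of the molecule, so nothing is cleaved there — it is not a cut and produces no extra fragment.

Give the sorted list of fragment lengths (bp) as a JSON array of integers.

[104]

Scan for sites:
  BxoVI (GTACCCA, off=7): no sites
  ZebX (TAGTT, off=4): no sites

Pooled cuts: ∅

Fragment lengths:
  no cuts → one linear fragment of 104 bp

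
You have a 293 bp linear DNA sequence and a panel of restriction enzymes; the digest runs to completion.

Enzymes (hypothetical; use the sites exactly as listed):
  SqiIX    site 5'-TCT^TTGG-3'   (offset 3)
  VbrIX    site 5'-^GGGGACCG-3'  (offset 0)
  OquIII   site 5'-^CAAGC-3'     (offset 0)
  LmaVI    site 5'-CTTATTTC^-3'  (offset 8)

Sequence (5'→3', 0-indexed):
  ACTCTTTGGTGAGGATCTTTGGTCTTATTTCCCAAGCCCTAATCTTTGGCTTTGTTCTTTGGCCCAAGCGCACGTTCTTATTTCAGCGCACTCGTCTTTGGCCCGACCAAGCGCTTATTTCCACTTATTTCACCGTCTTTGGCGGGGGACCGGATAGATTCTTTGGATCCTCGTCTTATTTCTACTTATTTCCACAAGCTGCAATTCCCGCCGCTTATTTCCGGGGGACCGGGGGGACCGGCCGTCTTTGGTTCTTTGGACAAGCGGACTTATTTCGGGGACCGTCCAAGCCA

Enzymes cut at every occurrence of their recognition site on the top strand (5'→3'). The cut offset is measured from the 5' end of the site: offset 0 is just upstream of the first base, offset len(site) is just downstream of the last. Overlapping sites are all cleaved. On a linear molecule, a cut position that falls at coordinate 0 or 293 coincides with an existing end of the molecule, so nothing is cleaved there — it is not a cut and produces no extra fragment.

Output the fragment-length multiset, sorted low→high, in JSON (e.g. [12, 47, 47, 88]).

Site scan:
  SqiIX TCTTTGG/3: at [2, 15, 42, 55, 94, 135, 159, 244, 252] ⇒ [5, 18, 45, 58, 97, 138, 162, 247, 255]
  VbrIX GGGGACCG/0: at [144, 223, 232, 276] ⇒ [144, 223, 232, 276]
  OquIII CAAGC/0: at [32, 64, 107, 194, 260, 286] ⇒ [32, 64, 107, 194, 260, 286]
  LmaVI CTTATTTC/8: at [23, 76, 113, 123, 174, 184, 213, 268] ⇒ [31, 84, 121, 131, 182, 192, 221, 276]

All cut coordinates (distinct, sorted): [5, 18, 31, 32, 45, 58, 64, 84, 97, 107, 121, 131, 138, 144, 162, 182, 192, 194, 221, 223, 232, 247, 255, 260, 276, 286]

Fragments:
  [0,5): 5 bp
  [5,18): 13 bp
  [18,31): 13 bp
  [31,32): 1 bp
  [32,45): 13 bp
  [45,58): 13 bp
  [58,64): 6 bp
  [64,84): 20 bp
  [84,97): 13 bp
  [97,107): 10 bp
  [107,121): 14 bp
  [121,131): 10 bp
  [131,138): 7 bp
  [138,144): 6 bp
  [144,162): 18 bp
  [162,182): 20 bp
  [182,192): 10 bp
  [192,194): 2 bp
  [194,221): 27 bp
  [221,223): 2 bp
  [223,232): 9 bp
  [232,247): 15 bp
  [247,255): 8 bp
  [255,260): 5 bp
  [260,276): 16 bp
  [276,286): 10 bp
  [286,293): 7 bp

[1,2,2,5,5,6,6,7,7,8,9,10,10,10,10,13,13,13,13,13,14,15,16,18,20,20,27]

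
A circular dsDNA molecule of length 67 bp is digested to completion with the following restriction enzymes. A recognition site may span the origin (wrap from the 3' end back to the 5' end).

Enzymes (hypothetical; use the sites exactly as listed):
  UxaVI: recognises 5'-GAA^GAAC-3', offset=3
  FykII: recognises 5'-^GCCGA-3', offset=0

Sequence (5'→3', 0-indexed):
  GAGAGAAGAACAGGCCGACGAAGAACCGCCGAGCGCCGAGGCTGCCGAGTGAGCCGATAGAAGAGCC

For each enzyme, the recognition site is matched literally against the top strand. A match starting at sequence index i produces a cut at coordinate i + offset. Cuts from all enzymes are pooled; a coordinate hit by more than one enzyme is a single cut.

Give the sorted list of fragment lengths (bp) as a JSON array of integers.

Scan for sites:
  UxaVI GAAGAAC/3: at [4, 19] ⇒ [7, 22]
  FykII GCCGA/0: at [13, 27, 34, 43, 52, 64] ⇒ [13, 27, 34, 43, 52, 64]

Pooled cuts: [7, 13, 22, 27, 34, 43, 52, 64]

Fragment lengths:
  7→13: 6 bp
  13→22: 9 bp
  22→27: 5 bp
  27→34: 7 bp
  34→43: 9 bp
  43→52: 9 bp
  52→64: 12 bp
  64→7 (wrap): 67-64+7 = 10 bp

[5,6,7,9,9,9,10,12]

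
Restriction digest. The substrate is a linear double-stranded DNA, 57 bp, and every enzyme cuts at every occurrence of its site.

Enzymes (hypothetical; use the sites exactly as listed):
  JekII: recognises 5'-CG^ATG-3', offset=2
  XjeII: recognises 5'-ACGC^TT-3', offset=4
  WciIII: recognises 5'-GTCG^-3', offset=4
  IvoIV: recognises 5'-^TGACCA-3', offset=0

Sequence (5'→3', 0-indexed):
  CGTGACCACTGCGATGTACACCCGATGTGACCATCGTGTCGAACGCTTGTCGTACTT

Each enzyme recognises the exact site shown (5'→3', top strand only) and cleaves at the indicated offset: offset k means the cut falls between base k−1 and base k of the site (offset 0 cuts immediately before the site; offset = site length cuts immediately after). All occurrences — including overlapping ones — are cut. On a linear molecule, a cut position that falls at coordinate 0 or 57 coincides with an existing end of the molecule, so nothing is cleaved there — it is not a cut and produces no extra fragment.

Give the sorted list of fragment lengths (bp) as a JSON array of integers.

Per-enzyme occurrences:
  JekII CGATG/2: at [11, 22] ⇒ [13, 24]
  XjeII ACGCTT/4: at [42] ⇒ [46]
  WciIII GTCG/4: at [37, 48] ⇒ [41, 52]
  IvoIV TGACCA/0: at [2, 27] ⇒ [2, 27]

Pooled cuts: [2, 13, 24, 27, 41, 46, 52]

Fragment lengths:
  [0,2): 2 bp
  [2,13): 11 bp
  [13,24): 11 bp
  [24,27): 3 bp
  [27,41): 14 bp
  [41,46): 5 bp
  [46,52): 6 bp
  [52,57): 5 bp

[2,3,5,5,6,11,11,14]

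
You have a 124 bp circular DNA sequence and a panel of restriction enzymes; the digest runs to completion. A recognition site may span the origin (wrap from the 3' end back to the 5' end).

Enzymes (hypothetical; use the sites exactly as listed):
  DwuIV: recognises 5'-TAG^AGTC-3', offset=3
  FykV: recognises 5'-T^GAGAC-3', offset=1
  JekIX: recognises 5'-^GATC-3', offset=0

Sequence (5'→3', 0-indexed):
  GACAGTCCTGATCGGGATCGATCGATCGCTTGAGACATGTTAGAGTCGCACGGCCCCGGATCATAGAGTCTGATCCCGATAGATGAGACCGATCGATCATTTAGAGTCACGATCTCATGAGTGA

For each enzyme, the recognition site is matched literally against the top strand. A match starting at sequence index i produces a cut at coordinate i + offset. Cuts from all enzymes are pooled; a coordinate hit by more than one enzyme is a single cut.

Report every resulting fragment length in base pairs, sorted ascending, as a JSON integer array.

Scan for sites:
  DwuIV TAGAGTC/3: at [40, 63, 101] ⇒ [43, 66, 104]
  FykV TGAGAC/1: at [30, 83, 121] ⇒ [31, 84, 122]
  JekIX GATC/0: at [9, 15, 19, 23, 58, 71, 90, 94, 110] ⇒ [9, 15, 19, 23, 58, 71, 90, 94, 110]

All cut coordinates (distinct, sorted): [9, 15, 19, 23, 31, 43, 58, 66, 71, 84, 90, 94, 104, 110, 122]

Fragment lengths:
  9→15: 6 bp
  15→19: 4 bp
  19→23: 4 bp
  23→31: 8 bp
  31→43: 12 bp
  43→58: 15 bp
  58→66: 8 bp
  66→71: 5 bp
  71→84: 13 bp
  84→90: 6 bp
  90→94: 4 bp
  94→104: 10 bp
  104→110: 6 bp
  110→122: 12 bp
  122→9 (wrap): 124-122+9 = 11 bp

[4,4,4,5,6,6,6,8,8,10,11,12,12,13,15]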